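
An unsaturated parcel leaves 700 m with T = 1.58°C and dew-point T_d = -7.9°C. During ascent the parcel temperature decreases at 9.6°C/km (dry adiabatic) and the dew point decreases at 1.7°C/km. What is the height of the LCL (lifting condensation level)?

T and T_d converge at 9.6 − 1.7 = 7.9°C per km
Height above start = (1.58 − (-7.9)) / 7.9 = 1.2 km
LCL altitude = 700 m + 1200 m = 1900 m

1900 m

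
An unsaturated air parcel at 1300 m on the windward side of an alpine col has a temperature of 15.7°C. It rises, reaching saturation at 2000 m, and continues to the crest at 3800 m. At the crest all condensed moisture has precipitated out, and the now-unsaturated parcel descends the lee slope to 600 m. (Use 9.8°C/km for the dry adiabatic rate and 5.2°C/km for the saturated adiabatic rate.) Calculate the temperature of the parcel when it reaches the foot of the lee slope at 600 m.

From 1300 m to 2000 m (dry): cools by 9.8 × 0.7 = 6.86°C, giving 8.84°C.
From 2000 m to 3800 m (saturated): cools by 5.2 × 1.8 = 9.36°C, giving -0.52°C.
From 3800 m to 600 m (dry descent): warms by 9.8 × 3.2 = 31.36°C, giving 30.84°C.

30.84°C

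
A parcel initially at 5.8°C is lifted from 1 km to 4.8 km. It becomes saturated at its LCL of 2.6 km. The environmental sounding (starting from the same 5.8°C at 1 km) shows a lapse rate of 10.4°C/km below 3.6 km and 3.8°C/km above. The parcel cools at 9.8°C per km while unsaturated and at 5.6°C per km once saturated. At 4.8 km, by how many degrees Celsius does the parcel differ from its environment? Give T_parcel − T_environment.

+3.6°C (parcel warmer than environment)

Parcel:
  1000–2600 m, dry: Δz = 1.6 km ⇒ ΔT = -15.68°C; T = -9.88°C
  2600–4800 m, saturated: Δz = 2.2 km ⇒ ΔT = -12.32°C; T = -22.2°C
Environment:
  1000–3600 m, environment, lower layer: Δz = 2.6 km ⇒ ΔT = -27.04°C; T = -21.24°C
  3600–4800 m, environment, upper layer: Δz = 1.2 km ⇒ ΔT = -4.56°C; T = -25.8°C
T_parcel − T_env = -22.2 − (-25.8) = +3.6°C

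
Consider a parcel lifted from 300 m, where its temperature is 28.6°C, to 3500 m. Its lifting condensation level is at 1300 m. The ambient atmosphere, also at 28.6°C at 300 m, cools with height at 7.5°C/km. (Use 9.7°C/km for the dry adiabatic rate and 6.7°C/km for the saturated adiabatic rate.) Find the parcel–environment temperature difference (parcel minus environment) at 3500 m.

-0.44°C (parcel cooler than environment)

Parcel:
  Dry to 1300 m: -9.7 × 1 km = -9.7°C, so T = 18.9°C.
  Saturated to 3500 m: -6.7 × 2.2 km = -14.74°C, so T = 4.16°C.
Environment:
  Environment to 3500 m: -7.5 × 3.2 km = -24°C, so T = 4.6°C.
T_parcel − T_env = 4.16 − 4.6 = -0.44°C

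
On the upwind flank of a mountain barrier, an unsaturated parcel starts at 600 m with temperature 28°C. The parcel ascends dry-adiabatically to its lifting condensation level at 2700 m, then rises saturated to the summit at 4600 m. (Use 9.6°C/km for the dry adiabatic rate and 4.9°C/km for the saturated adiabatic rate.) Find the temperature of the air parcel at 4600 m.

600 → 2700 m (dry, 9.6°C/km): ΔT = -9.6 × 2.1 = -20.16°C → T = 7.84°C
2700 → 4600 m (saturated, 4.9°C/km): ΔT = -4.9 × 1.9 = -9.31°C → T = -1.47°C

-1.47°C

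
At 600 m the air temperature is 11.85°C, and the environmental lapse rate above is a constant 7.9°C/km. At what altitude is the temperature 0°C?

2100 m

Height above start = (11.85 − 0) / 7.9 = 1.5 km
Altitude = 600 m + 1500 m = 2100 m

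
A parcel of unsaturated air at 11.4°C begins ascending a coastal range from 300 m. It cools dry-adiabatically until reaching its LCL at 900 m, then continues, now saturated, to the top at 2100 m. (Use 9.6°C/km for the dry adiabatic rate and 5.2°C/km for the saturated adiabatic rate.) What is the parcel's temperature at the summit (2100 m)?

From 300 m to 900 m (dry): cools by 9.6 × 0.6 = 5.76°C, giving 5.64°C.
From 900 m to 2100 m (saturated): cools by 5.2 × 1.2 = 6.24°C, giving -0.6°C.

-0.6°C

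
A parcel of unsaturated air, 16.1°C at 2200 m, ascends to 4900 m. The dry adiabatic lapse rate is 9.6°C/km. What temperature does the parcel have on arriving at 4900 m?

2200 → 4900 m (dry adiabatic, 9.6°C/km): ΔT = -9.6 × 2.7 = -25.92°C → T = -9.82°C

-9.82°C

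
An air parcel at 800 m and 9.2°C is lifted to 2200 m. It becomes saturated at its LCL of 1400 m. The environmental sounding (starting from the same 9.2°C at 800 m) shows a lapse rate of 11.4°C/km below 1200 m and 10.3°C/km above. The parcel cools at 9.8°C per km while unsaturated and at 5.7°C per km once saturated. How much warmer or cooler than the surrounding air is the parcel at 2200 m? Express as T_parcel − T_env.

+4.42°C (parcel warmer than environment)

Parcel:
  From 800 m to 1400 m (dry): cools by 9.8 × 0.6 = 5.88°C, giving 3.32°C.
  From 1400 m to 2200 m (saturated): cools by 5.7 × 0.8 = 4.56°C, giving -1.24°C.
Environment:
  From 800 m to 1200 m (environment, lower layer): cools by 11.4 × 0.4 = 4.56°C, giving 4.64°C.
  From 1200 m to 2200 m (environment, upper layer): cools by 10.3 × 1 = 10.3°C, giving -5.66°C.
T_parcel − T_env = -1.24 − (-5.66) = +4.42°C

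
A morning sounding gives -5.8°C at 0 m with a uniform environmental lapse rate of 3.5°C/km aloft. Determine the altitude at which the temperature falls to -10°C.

1200 m

Height above start = (-5.8 − (-10)) / 3.5 = 1.2 km
Altitude = 0 m + 1200 m = 1200 m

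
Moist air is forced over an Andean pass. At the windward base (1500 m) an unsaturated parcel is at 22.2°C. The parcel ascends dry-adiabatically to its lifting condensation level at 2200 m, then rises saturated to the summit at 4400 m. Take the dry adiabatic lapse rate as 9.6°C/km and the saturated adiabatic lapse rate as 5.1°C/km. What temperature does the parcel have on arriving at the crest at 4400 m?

4.26°C

Dry to 2200 m: -9.6 × 0.7 km = -6.72°C, so T = 15.48°C.
Saturated to 4400 m: -5.1 × 2.2 km = -11.22°C, so T = 4.26°C.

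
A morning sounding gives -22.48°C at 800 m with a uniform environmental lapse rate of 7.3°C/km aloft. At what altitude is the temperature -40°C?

Height above start = (-22.48 − (-40)) / 7.3 = 2.4 km
Altitude = 800 m + 2400 m = 3200 m

3200 m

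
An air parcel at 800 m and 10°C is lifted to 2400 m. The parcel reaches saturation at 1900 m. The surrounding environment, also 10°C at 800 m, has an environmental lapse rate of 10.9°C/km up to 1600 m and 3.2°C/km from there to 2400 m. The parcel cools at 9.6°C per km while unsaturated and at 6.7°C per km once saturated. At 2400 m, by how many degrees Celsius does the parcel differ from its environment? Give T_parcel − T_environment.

Parcel:
  800–1900 m, dry: Δz = 1.1 km ⇒ ΔT = -10.56°C; T = -0.56°C
  1900–2400 m, saturated: Δz = 0.5 km ⇒ ΔT = -3.35°C; T = -3.91°C
Environment:
  800–1600 m, environment, lower layer: Δz = 0.8 km ⇒ ΔT = -8.72°C; T = 1.28°C
  1600–2400 m, environment, upper layer: Δz = 0.8 km ⇒ ΔT = -2.56°C; T = -1.28°C
T_parcel − T_env = -3.91 − (-1.28) = -2.63°C

-2.63°C (parcel cooler than environment)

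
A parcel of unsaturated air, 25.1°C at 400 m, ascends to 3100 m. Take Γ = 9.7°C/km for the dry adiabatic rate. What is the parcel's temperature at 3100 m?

Dry adiabatic to 3100 m: -9.7 × 2.7 km = -26.19°C, so T = -1.09°C.

-1.09°C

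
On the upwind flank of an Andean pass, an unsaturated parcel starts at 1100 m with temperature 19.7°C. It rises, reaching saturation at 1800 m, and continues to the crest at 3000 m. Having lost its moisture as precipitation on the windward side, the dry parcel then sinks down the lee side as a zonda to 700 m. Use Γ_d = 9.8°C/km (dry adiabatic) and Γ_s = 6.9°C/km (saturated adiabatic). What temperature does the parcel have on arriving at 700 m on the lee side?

From 1100 m to 1800 m (dry): cools by 9.8 × 0.7 = 6.86°C, giving 12.84°C.
From 1800 m to 3000 m (saturated): cools by 6.9 × 1.2 = 8.28°C, giving 4.56°C.
From 3000 m to 700 m (dry descent): warms by 9.8 × 2.3 = 22.54°C, giving 27.1°C.

27.1°C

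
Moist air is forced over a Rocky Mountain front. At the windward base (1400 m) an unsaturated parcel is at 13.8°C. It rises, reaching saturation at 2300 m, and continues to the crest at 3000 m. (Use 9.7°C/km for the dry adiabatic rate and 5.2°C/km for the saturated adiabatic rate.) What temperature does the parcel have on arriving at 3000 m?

Dry to 2300 m: -9.7 × 0.9 km = -8.73°C, so T = 5.07°C.
Saturated to 3000 m: -5.2 × 0.7 km = -3.64°C, so T = 1.43°C.

1.43°C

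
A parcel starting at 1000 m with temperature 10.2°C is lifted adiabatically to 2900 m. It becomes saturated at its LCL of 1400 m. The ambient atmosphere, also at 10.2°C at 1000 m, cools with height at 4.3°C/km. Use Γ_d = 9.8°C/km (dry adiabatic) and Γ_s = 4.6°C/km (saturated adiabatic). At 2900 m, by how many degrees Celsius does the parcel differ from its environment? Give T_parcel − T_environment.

-2.65°C (parcel cooler than environment)

Parcel:
  1000 → 1400 m (dry, 9.8°C/km): ΔT = -9.8 × 0.4 = -3.92°C → T = 6.28°C
  1400 → 2900 m (saturated, 4.6°C/km): ΔT = -4.6 × 1.5 = -6.9°C → T = -0.62°C
Environment:
  1000 → 2900 m (environment, 4.3°C/km): ΔT = -4.3 × 1.9 = -8.17°C → T = 2.03°C
T_parcel − T_env = -0.62 − 2.03 = -2.65°C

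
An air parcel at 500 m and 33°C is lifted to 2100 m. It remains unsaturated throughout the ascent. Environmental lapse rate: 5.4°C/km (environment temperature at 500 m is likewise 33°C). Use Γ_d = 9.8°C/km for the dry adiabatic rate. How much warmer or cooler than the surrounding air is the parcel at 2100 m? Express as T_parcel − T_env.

-7.04°C (parcel cooler than environment)

Parcel:
  500–2100 m, dry: Δz = 1.6 km ⇒ ΔT = -15.68°C; T = 17.32°C
Environment:
  500–2100 m, environment: Δz = 1.6 km ⇒ ΔT = -8.64°C; T = 24.36°C
T_parcel − T_env = 17.32 − 24.36 = -7.04°C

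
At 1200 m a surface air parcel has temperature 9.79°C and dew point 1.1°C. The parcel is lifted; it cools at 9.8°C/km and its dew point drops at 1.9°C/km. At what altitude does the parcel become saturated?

T and T_d converge at 9.8 − 1.9 = 7.9°C per km
Height above start = (9.79 − 1.1) / 7.9 = 1.1 km
LCL altitude = 1200 m + 1100 m = 2300 m

2300 m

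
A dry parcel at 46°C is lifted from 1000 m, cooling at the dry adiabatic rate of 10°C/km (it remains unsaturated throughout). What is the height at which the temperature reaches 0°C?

Height above start = (46 − 0) / 10 = 4.6 km
Altitude = 1000 m + 4600 m = 5600 m

5600 m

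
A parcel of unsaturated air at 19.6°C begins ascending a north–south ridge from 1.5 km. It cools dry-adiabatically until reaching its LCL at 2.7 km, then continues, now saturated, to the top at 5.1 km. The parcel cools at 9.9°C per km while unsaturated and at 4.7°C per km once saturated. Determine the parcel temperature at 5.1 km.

1500 → 2700 m (dry, 9.9°C/km): ΔT = -9.9 × 1.2 = -11.88°C → T = 7.72°C
2700 → 5100 m (saturated, 4.7°C/km): ΔT = -4.7 × 2.4 = -11.28°C → T = -3.56°C

-3.56°C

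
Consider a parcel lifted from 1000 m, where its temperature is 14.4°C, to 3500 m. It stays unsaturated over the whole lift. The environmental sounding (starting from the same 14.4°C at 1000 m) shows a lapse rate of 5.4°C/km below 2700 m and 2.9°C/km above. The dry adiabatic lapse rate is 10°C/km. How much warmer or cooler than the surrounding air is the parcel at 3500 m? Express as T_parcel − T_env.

-13.5°C (parcel cooler than environment)

Parcel:
  1000 → 3500 m (dry, 10°C/km): ΔT = -10 × 2.5 = -25°C → T = -10.6°C
Environment:
  1000 → 2700 m (environment, lower layer, 5.4°C/km): ΔT = -5.4 × 1.7 = -9.18°C → T = 5.22°C
  2700 → 3500 m (environment, upper layer, 2.9°C/km): ΔT = -2.9 × 0.8 = -2.32°C → T = 2.9°C
T_parcel − T_env = -10.6 − 2.9 = -13.5°C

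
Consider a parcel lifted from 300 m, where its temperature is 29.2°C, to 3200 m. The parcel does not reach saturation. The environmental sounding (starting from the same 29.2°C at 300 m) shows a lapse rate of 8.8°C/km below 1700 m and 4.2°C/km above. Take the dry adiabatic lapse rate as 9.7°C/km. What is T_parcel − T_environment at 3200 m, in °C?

Parcel:
  300 → 3200 m (dry, 9.7°C/km): ΔT = -9.7 × 2.9 = -28.13°C → T = 1.07°C
Environment:
  300 → 1700 m (environment, lower layer, 8.8°C/km): ΔT = -8.8 × 1.4 = -12.32°C → T = 16.88°C
  1700 → 3200 m (environment, upper layer, 4.2°C/km): ΔT = -4.2 × 1.5 = -6.3°C → T = 10.58°C
T_parcel − T_env = 1.07 − 10.58 = -9.51°C

-9.51°C (parcel cooler than environment)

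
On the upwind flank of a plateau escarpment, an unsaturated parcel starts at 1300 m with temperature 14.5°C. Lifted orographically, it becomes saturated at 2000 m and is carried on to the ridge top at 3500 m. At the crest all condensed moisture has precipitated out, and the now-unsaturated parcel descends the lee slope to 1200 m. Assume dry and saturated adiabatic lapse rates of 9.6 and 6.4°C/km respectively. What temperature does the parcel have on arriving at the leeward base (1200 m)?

From 1300 m to 2000 m (dry): cools by 9.6 × 0.7 = 6.72°C, giving 7.78°C.
From 2000 m to 3500 m (saturated): cools by 6.4 × 1.5 = 9.6°C, giving -1.82°C.
From 3500 m to 1200 m (dry descent): warms by 9.6 × 2.3 = 22.08°C, giving 20.26°C.

20.26°C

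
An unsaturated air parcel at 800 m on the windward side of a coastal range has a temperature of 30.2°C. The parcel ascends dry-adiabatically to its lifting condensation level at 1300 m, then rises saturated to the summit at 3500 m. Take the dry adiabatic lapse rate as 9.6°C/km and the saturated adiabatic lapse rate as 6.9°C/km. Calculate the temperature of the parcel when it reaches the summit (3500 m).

10.22°C

800–1300 m, dry: Δz = 0.5 km ⇒ ΔT = -4.8°C; T = 25.4°C
1300–3500 m, saturated: Δz = 2.2 km ⇒ ΔT = -15.18°C; T = 10.22°C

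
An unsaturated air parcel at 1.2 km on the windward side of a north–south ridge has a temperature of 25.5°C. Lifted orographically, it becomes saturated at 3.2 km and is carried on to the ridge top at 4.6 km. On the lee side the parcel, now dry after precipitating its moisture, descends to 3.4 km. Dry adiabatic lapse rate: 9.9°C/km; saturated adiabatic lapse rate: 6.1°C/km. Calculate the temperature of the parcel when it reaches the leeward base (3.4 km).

1200 → 3200 m (dry, 9.9°C/km): ΔT = -9.9 × 2 = -19.8°C → T = 5.7°C
3200 → 4600 m (saturated, 6.1°C/km): ΔT = -6.1 × 1.4 = -8.54°C → T = -2.84°C
4600 → 3400 m (dry descent, 9.9°C/km): ΔT = +9.9 × 1.2 = +11.88°C → T = 9.04°C

9.04°C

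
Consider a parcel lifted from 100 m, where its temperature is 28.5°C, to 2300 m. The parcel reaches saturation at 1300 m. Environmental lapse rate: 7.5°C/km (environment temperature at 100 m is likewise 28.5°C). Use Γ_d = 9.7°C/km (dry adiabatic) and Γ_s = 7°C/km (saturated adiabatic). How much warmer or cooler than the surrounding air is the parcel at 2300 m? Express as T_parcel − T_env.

Parcel:
  100–1300 m, dry: Δz = 1.2 km ⇒ ΔT = -11.64°C; T = 16.86°C
  1300–2300 m, saturated: Δz = 1 km ⇒ ΔT = -7°C; T = 9.86°C
Environment:
  100–2300 m, environment: Δz = 2.2 km ⇒ ΔT = -16.5°C; T = 12°C
T_parcel − T_env = 9.86 − 12 = -2.14°C

-2.14°C (parcel cooler than environment)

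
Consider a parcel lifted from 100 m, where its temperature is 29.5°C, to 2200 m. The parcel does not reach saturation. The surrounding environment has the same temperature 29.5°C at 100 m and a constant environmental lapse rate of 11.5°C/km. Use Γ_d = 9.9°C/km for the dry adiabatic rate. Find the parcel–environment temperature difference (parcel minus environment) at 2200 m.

+3.36°C (parcel warmer than environment)

Parcel:
  100–2200 m, dry: Δz = 2.1 km ⇒ ΔT = -20.79°C; T = 8.71°C
Environment:
  100–2200 m, environment: Δz = 2.1 km ⇒ ΔT = -24.15°C; T = 5.35°C
T_parcel − T_env = 8.71 − 5.35 = +3.36°C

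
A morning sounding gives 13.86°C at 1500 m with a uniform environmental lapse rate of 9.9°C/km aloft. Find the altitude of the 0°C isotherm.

Height above start = (13.86 − 0) / 9.9 = 1.4 km
Altitude = 1500 m + 1400 m = 2900 m

2900 m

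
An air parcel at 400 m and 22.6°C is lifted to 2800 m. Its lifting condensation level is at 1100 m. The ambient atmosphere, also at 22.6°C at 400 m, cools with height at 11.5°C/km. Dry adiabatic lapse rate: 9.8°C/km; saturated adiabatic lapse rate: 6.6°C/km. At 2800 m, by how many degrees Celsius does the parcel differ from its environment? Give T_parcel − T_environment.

Parcel:
  Dry to 1100 m: -9.8 × 0.7 km = -6.86°C, so T = 15.74°C.
  Saturated to 2800 m: -6.6 × 1.7 km = -11.22°C, so T = 4.52°C.
Environment:
  Environment to 2800 m: -11.5 × 2.4 km = -27.6°C, so T = -5°C.
T_parcel − T_env = 4.52 − (-5) = +9.52°C

+9.52°C (parcel warmer than environment)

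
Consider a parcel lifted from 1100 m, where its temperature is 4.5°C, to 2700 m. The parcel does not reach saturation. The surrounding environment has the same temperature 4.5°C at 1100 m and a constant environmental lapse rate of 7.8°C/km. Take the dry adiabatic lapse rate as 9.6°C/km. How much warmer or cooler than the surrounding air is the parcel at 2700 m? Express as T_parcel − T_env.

-2.88°C (parcel cooler than environment)

Parcel:
  1100–2700 m, dry: Δz = 1.6 km ⇒ ΔT = -15.36°C; T = -10.86°C
Environment:
  1100–2700 m, environment: Δz = 1.6 km ⇒ ΔT = -12.48°C; T = -7.98°C
T_parcel − T_env = -10.86 − (-7.98) = -2.88°C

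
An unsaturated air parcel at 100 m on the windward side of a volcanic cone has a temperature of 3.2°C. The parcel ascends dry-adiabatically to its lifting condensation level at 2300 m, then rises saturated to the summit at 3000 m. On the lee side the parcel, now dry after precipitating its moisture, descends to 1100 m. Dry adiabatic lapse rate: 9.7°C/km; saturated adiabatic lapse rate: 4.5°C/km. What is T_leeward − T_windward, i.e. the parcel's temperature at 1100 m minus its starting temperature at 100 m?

-6.06°C

100–2300 m, dry: Δz = 2.2 km ⇒ ΔT = -21.34°C; T = -18.14°C
2300–3000 m, saturated: Δz = 0.7 km ⇒ ΔT = -3.15°C; T = -21.29°C
3000–1100 m, dry descent: Δz = 1.9 km ⇒ ΔT = +18.43°C; T = -2.86°C
Net change vs windward start: -2.86 − 3.2 = -6.06°C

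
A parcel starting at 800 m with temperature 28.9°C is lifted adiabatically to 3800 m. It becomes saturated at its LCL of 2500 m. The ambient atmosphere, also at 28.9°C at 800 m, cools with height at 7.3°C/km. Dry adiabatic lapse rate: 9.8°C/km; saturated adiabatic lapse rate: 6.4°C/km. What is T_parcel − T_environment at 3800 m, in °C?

-3.08°C (parcel cooler than environment)

Parcel:
  800–2500 m, dry: Δz = 1.7 km ⇒ ΔT = -16.66°C; T = 12.24°C
  2500–3800 m, saturated: Δz = 1.3 km ⇒ ΔT = -8.32°C; T = 3.92°C
Environment:
  800–3800 m, environment: Δz = 3 km ⇒ ΔT = -21.9°C; T = 7°C
T_parcel − T_env = 3.92 − 7 = -3.08°C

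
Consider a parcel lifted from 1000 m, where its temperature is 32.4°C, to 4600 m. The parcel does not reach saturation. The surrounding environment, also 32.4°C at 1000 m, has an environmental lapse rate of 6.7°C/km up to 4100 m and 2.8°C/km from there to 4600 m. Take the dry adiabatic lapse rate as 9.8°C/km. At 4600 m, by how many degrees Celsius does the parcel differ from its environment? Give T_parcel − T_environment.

Parcel:
  Dry to 4600 m: -9.8 × 3.6 km = -35.28°C, so T = -2.88°C.
Environment:
  Environment, lower layer to 4100 m: -6.7 × 3.1 km = -20.77°C, so T = 11.63°C.
  Environment, upper layer to 4600 m: -2.8 × 0.5 km = -1.4°C, so T = 10.23°C.
T_parcel − T_env = -2.88 − 10.23 = -13.11°C

-13.11°C (parcel cooler than environment)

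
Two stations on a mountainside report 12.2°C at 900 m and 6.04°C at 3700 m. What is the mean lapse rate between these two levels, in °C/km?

2.2°C/km

Γ = −ΔT/Δz = (12.2 − 6.04) / (3700 − 900) m
  = 6.16°C / 2.8 km = 2.2°C/km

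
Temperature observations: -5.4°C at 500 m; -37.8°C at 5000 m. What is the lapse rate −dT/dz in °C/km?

Γ = −ΔT/Δz = (-5.4 − (-37.8)) / (5000 − 500) m
  = 32.4°C / 4.5 km = 7.2°C/km

7.2°C/km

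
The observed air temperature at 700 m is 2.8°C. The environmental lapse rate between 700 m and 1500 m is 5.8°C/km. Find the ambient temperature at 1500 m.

-1.84°C

Environmental to 1500 m: -5.8 × 0.8 km = -4.64°C, so T = -1.84°C.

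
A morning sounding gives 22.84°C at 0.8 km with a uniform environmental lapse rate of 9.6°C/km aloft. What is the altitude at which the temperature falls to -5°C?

3.7 km

Height above start = (22.84 − (-5)) / 9.6 = 2.9 km
Altitude = 800 m + 2900 m = 3700 m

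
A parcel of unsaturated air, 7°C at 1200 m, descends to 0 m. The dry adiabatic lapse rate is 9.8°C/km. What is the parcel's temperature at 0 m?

18.76°C

Dry adiabatic to 0 m: +9.8 × 1.2 km = +11.76°C, so T = 18.76°C.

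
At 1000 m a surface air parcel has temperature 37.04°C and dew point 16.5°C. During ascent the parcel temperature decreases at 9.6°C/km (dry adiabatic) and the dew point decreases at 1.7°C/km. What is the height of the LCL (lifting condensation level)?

T and T_d converge at 9.6 − 1.7 = 7.9°C per km
Height above start = (37.04 − 16.5) / 7.9 = 2.6 km
LCL altitude = 1000 m + 2600 m = 3600 m

3600 m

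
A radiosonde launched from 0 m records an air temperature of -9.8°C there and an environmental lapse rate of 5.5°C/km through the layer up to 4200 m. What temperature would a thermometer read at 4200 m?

Environmental to 4200 m: -5.5 × 4.2 km = -23.1°C, so T = -32.9°C.

-32.9°C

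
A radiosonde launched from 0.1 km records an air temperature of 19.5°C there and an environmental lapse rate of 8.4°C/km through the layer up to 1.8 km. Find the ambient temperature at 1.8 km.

100–1800 m, environmental: Δz = 1.7 km ⇒ ΔT = -14.28°C; T = 5.22°C

5.22°C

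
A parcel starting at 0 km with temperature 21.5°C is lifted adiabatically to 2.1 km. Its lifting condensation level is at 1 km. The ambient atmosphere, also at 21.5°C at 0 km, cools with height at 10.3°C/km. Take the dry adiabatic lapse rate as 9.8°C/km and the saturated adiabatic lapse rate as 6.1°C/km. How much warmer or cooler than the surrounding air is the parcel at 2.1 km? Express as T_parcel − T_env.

Parcel:
  Dry to 1000 m: -9.8 × 1 km = -9.8°C, so T = 11.7°C.
  Saturated to 2100 m: -6.1 × 1.1 km = -6.71°C, so T = 4.99°C.
Environment:
  Environment to 2100 m: -10.3 × 2.1 km = -21.63°C, so T = -0.13°C.
T_parcel − T_env = 4.99 − (-0.13) = +5.12°C

+5.12°C (parcel warmer than environment)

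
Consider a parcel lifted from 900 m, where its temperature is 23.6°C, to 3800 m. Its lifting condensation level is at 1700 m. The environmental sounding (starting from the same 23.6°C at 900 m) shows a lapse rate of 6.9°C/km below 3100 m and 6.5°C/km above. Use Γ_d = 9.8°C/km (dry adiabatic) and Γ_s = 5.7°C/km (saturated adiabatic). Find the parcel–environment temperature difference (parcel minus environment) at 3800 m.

Parcel:
  900–1700 m, dry: Δz = 0.8 km ⇒ ΔT = -7.84°C; T = 15.76°C
  1700–3800 m, saturated: Δz = 2.1 km ⇒ ΔT = -11.97°C; T = 3.79°C
Environment:
  900–3100 m, environment, lower layer: Δz = 2.2 km ⇒ ΔT = -15.18°C; T = 8.42°C
  3100–3800 m, environment, upper layer: Δz = 0.7 km ⇒ ΔT = -4.55°C; T = 3.87°C
T_parcel − T_env = 3.79 − 3.87 = -0.08°C

-0.08°C (parcel cooler than environment)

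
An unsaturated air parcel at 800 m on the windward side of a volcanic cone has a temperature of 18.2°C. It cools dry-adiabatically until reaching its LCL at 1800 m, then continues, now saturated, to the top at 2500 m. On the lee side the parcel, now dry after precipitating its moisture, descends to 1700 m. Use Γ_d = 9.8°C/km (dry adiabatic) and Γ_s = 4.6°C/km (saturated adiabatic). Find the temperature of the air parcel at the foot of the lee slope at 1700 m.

Dry to 1800 m: -9.8 × 1 km = -9.8°C, so T = 8.4°C.
Saturated to 2500 m: -4.6 × 0.7 km = -3.22°C, so T = 5.18°C.
Dry descent to 1700 m: +9.8 × 0.8 km = +7.84°C, so T = 13.02°C.

13.02°C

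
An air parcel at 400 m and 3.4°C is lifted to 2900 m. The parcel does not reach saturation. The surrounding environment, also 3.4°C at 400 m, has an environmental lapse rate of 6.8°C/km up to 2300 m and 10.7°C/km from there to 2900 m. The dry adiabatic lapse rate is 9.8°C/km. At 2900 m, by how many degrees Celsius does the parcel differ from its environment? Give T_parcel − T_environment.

-5.16°C (parcel cooler than environment)

Parcel:
  Dry to 2900 m: -9.8 × 2.5 km = -24.5°C, so T = -21.1°C.
Environment:
  Environment, lower layer to 2300 m: -6.8 × 1.9 km = -12.92°C, so T = -9.52°C.
  Environment, upper layer to 2900 m: -10.7 × 0.6 km = -6.42°C, so T = -15.94°C.
T_parcel − T_env = -21.1 − (-15.94) = -5.16°C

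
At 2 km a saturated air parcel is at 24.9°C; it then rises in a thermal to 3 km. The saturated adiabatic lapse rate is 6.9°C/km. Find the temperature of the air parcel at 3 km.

18°C

From 2000 m to 3000 m (saturated adiabatic): cools by 6.9 × 1 = 6.9°C, giving 18°C.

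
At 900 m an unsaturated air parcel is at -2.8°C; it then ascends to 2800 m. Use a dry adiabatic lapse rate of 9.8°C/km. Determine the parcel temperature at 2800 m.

-21.42°C

From 900 m to 2800 m (dry adiabatic): cools by 9.8 × 1.9 = 18.62°C, giving -21.42°C.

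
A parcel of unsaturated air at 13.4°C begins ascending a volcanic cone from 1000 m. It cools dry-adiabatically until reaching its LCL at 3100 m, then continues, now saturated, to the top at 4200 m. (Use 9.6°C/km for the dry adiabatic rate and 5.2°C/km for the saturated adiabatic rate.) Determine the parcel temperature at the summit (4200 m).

-12.48°C

1000 → 3100 m (dry, 9.6°C/km): ΔT = -9.6 × 2.1 = -20.16°C → T = -6.76°C
3100 → 4200 m (saturated, 5.2°C/km): ΔT = -5.2 × 1.1 = -5.72°C → T = -12.48°C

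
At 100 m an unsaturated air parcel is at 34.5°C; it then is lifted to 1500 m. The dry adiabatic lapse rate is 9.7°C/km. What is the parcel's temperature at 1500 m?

20.92°C

100–1500 m, dry adiabatic: Δz = 1.4 km ⇒ ΔT = -13.58°C; T = 20.92°C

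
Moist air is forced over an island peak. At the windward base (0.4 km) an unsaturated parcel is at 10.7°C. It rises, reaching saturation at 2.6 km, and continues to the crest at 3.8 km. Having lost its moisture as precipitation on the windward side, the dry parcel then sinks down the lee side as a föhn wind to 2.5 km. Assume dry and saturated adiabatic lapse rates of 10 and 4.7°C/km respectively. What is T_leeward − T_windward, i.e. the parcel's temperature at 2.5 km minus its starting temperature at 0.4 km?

400–2600 m, dry: Δz = 2.2 km ⇒ ΔT = -22°C; T = -11.3°C
2600–3800 m, saturated: Δz = 1.2 km ⇒ ΔT = -5.64°C; T = -16.94°C
3800–2500 m, dry descent: Δz = 1.3 km ⇒ ΔT = +13°C; T = -3.94°C
Net change vs windward start: -3.94 − 10.7 = -14.64°C

-14.64°C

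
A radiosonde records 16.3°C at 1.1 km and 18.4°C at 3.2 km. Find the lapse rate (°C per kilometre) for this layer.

Γ = −ΔT/Δz = (16.3 − 18.4) / (3200 − 1100) m
  = -2.1°C / 2.1 km = -1°C/km

-1°C/km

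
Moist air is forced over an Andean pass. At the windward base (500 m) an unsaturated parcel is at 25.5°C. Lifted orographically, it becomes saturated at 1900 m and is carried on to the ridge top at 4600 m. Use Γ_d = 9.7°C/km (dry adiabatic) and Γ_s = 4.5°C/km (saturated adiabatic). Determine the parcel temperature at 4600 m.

-0.23°C

From 500 m to 1900 m (dry): cools by 9.7 × 1.4 = 13.58°C, giving 11.92°C.
From 1900 m to 4600 m (saturated): cools by 4.5 × 2.7 = 12.15°C, giving -0.23°C.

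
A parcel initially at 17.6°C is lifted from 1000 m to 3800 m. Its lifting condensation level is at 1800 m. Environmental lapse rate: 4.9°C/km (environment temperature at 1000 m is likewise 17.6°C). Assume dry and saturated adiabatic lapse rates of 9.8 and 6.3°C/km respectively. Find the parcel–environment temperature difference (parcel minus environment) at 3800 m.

Parcel:
  From 1000 m to 1800 m (dry): cools by 9.8 × 0.8 = 7.84°C, giving 9.76°C.
  From 1800 m to 3800 m (saturated): cools by 6.3 × 2 = 12.6°C, giving -2.84°C.
Environment:
  From 1000 m to 3800 m (environment): cools by 4.9 × 2.8 = 13.72°C, giving 3.88°C.
T_parcel − T_env = -2.84 − 3.88 = -6.72°C

-6.72°C (parcel cooler than environment)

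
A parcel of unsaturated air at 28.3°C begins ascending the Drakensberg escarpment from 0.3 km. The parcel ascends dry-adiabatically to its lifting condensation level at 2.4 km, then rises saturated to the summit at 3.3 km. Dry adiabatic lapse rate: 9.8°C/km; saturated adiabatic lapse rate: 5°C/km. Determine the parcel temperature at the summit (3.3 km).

300 → 2400 m (dry, 9.8°C/km): ΔT = -9.8 × 2.1 = -20.58°C → T = 7.72°C
2400 → 3300 m (saturated, 5°C/km): ΔT = -5 × 0.9 = -4.5°C → T = 3.22°C

3.22°C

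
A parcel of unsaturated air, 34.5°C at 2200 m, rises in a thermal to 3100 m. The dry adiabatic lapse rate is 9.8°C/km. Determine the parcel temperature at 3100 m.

25.68°C

2200 → 3100 m (dry adiabatic, 9.8°C/km): ΔT = -9.8 × 0.9 = -8.82°C → T = 25.68°C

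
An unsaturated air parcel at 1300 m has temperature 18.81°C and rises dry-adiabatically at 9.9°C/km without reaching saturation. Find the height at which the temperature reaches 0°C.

3200 m

Height above start = (18.81 − 0) / 9.9 = 1.9 km
Altitude = 1300 m + 1900 m = 3200 m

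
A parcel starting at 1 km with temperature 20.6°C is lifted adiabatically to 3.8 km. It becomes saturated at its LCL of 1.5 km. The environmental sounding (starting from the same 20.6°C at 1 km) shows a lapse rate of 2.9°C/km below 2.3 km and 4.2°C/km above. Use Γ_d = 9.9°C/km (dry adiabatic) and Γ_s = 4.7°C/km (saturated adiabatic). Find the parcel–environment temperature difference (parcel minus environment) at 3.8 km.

-5.69°C (parcel cooler than environment)

Parcel:
  1000 → 1500 m (dry, 9.9°C/km): ΔT = -9.9 × 0.5 = -4.95°C → T = 15.65°C
  1500 → 3800 m (saturated, 4.7°C/km): ΔT = -4.7 × 2.3 = -10.81°C → T = 4.84°C
Environment:
  1000 → 2300 m (environment, lower layer, 2.9°C/km): ΔT = -2.9 × 1.3 = -3.77°C → T = 16.83°C
  2300 → 3800 m (environment, upper layer, 4.2°C/km): ΔT = -4.2 × 1.5 = -6.3°C → T = 10.53°C
T_parcel − T_env = 4.84 − 10.53 = -5.69°C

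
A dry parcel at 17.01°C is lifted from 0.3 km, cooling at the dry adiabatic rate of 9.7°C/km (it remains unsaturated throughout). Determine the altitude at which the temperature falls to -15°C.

3.6 km

Height above start = (17.01 − (-15)) / 9.7 = 3.3 km
Altitude = 300 m + 3300 m = 3600 m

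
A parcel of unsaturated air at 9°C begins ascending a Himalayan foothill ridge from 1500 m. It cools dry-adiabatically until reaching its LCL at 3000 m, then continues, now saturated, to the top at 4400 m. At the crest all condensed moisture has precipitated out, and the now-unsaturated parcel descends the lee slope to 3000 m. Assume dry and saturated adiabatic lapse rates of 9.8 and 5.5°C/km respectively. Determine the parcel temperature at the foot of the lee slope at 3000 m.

0.32°C

1500 → 3000 m (dry, 9.8°C/km): ΔT = -9.8 × 1.5 = -14.7°C → T = -5.7°C
3000 → 4400 m (saturated, 5.5°C/km): ΔT = -5.5 × 1.4 = -7.7°C → T = -13.4°C
4400 → 3000 m (dry descent, 9.8°C/km): ΔT = +9.8 × 1.4 = +13.72°C → T = 0.32°C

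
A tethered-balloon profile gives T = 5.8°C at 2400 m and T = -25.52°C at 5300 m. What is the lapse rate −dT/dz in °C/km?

Γ = −ΔT/Δz = (5.8 − (-25.52)) / (5300 − 2400) m
  = 31.32°C / 2.9 km = 10.8°C/km

10.8°C/km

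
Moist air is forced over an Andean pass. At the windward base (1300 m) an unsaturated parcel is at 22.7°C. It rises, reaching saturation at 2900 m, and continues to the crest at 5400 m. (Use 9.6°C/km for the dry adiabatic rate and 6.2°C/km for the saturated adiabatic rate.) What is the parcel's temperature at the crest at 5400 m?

Dry to 2900 m: -9.6 × 1.6 km = -15.36°C, so T = 7.34°C.
Saturated to 5400 m: -6.2 × 2.5 km = -15.5°C, so T = -8.16°C.

-8.16°C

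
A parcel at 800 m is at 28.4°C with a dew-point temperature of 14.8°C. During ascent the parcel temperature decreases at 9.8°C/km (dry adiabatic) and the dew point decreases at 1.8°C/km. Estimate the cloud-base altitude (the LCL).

T and T_d converge at 9.8 − 1.8 = 8°C per km
Height above start = (28.4 − 14.8) / 8 = 1.7 km
LCL altitude = 800 m + 1700 m = 2500 m

2500 m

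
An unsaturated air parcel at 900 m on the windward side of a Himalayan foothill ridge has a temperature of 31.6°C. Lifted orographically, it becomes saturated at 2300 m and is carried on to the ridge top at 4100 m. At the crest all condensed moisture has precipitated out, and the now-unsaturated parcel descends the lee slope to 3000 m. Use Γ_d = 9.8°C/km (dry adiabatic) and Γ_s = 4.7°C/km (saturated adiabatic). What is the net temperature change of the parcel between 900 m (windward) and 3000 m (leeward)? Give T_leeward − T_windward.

From 900 m to 2300 m (dry): cools by 9.8 × 1.4 = 13.72°C, giving 17.88°C.
From 2300 m to 4100 m (saturated): cools by 4.7 × 1.8 = 8.46°C, giving 9.42°C.
From 4100 m to 3000 m (dry descent): warms by 9.8 × 1.1 = 10.78°C, giving 20.2°C.
Net change vs windward start: 20.2 − 31.6 = -11.4°C

-11.4°C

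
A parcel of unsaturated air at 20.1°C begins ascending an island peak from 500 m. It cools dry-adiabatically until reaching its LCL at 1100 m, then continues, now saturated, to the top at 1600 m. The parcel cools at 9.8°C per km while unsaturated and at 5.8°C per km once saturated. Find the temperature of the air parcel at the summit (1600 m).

11.32°C

From 500 m to 1100 m (dry): cools by 9.8 × 0.6 = 5.88°C, giving 14.22°C.
From 1100 m to 1600 m (saturated): cools by 5.8 × 0.5 = 2.9°C, giving 11.32°C.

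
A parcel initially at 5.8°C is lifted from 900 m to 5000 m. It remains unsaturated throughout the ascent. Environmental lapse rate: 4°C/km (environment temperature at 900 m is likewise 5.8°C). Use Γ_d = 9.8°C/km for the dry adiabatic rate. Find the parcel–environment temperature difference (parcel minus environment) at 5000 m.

-23.78°C (parcel cooler than environment)

Parcel:
  Dry to 5000 m: -9.8 × 4.1 km = -40.18°C, so T = -34.38°C.
Environment:
  Environment to 5000 m: -4 × 4.1 km = -16.4°C, so T = -10.6°C.
T_parcel − T_env = -34.38 − (-10.6) = -23.78°C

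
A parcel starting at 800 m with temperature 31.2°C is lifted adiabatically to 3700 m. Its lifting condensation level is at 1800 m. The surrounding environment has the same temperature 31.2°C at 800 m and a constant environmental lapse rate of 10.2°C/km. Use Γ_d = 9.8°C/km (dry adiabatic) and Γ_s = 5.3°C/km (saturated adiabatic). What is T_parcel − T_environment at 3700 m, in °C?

Parcel:
  800–1800 m, dry: Δz = 1 km ⇒ ΔT = -9.8°C; T = 21.4°C
  1800–3700 m, saturated: Δz = 1.9 km ⇒ ΔT = -10.07°C; T = 11.33°C
Environment:
  800–3700 m, environment: Δz = 2.9 km ⇒ ΔT = -29.58°C; T = 1.62°C
T_parcel − T_env = 11.33 − 1.62 = +9.71°C

+9.71°C (parcel warmer than environment)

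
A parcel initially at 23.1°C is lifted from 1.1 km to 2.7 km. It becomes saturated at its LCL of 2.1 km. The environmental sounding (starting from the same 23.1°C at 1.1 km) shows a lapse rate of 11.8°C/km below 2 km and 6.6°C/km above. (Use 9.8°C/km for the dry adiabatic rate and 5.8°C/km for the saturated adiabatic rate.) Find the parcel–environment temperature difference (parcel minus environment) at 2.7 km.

+1.96°C (parcel warmer than environment)

Parcel:
  From 1100 m to 2100 m (dry): cools by 9.8 × 1 = 9.8°C, giving 13.3°C.
  From 2100 m to 2700 m (saturated): cools by 5.8 × 0.6 = 3.48°C, giving 9.82°C.
Environment:
  From 1100 m to 2000 m (environment, lower layer): cools by 11.8 × 0.9 = 10.62°C, giving 12.48°C.
  From 2000 m to 2700 m (environment, upper layer): cools by 6.6 × 0.7 = 4.62°C, giving 7.86°C.
T_parcel − T_env = 9.82 − 7.86 = +1.96°C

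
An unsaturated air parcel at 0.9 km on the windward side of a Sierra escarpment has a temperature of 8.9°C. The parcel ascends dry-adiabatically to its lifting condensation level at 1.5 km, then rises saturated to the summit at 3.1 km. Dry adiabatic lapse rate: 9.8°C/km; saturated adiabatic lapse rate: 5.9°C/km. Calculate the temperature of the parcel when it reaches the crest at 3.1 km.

-6.42°C

900–1500 m, dry: Δz = 0.6 km ⇒ ΔT = -5.88°C; T = 3.02°C
1500–3100 m, saturated: Δz = 1.6 km ⇒ ΔT = -9.44°C; T = -6.42°C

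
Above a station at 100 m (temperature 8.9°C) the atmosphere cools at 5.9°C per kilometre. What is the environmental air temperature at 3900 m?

100–3900 m, environmental: Δz = 3.8 km ⇒ ΔT = -22.42°C; T = -13.52°C

-13.52°C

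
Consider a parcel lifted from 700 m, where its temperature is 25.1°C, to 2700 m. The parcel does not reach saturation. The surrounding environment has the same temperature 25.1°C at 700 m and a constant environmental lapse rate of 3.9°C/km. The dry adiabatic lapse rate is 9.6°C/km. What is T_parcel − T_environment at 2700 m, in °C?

Parcel:
  700–2700 m, dry: Δz = 2 km ⇒ ΔT = -19.2°C; T = 5.9°C
Environment:
  700–2700 m, environment: Δz = 2 km ⇒ ΔT = -7.8°C; T = 17.3°C
T_parcel − T_env = 5.9 − 17.3 = -11.4°C

-11.4°C (parcel cooler than environment)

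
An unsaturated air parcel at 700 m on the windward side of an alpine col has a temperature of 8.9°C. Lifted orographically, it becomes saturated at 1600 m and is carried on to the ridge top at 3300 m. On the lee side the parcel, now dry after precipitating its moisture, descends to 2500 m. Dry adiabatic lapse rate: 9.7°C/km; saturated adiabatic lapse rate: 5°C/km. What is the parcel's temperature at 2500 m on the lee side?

Dry to 1600 m: -9.7 × 0.9 km = -8.73°C, so T = 0.17°C.
Saturated to 3300 m: -5 × 1.7 km = -8.5°C, so T = -8.33°C.
Dry descent to 2500 m: +9.7 × 0.8 km = +7.76°C, so T = -0.57°C.

-0.57°C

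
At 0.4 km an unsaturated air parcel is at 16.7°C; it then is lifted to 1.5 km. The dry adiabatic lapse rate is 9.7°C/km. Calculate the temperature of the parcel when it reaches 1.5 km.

Dry adiabatic to 1500 m: -9.7 × 1.1 km = -10.67°C, so T = 6.03°C.

6.03°C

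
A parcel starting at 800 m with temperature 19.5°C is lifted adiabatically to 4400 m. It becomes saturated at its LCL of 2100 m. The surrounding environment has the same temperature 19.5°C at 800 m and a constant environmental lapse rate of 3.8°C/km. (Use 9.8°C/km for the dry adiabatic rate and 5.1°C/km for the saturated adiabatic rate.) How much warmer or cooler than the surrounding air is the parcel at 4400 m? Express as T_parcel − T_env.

Parcel:
  From 800 m to 2100 m (dry): cools by 9.8 × 1.3 = 12.74°C, giving 6.76°C.
  From 2100 m to 4400 m (saturated): cools by 5.1 × 2.3 = 11.73°C, giving -4.97°C.
Environment:
  From 800 m to 4400 m (environment): cools by 3.8 × 3.6 = 13.68°C, giving 5.82°C.
T_parcel − T_env = -4.97 − 5.82 = -10.79°C

-10.79°C (parcel cooler than environment)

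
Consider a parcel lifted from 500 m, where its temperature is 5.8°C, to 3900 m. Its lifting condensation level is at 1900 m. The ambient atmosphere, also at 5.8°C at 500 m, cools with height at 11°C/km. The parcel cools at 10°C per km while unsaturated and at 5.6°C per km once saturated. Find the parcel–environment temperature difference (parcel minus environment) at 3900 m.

Parcel:
  From 500 m to 1900 m (dry): cools by 10 × 1.4 = 14°C, giving -8.2°C.
  From 1900 m to 3900 m (saturated): cools by 5.6 × 2 = 11.2°C, giving -19.4°C.
Environment:
  From 500 m to 3900 m (environment): cools by 11 × 3.4 = 37.4°C, giving -31.6°C.
T_parcel − T_env = -19.4 − (-31.6) = +12.2°C

+12.2°C (parcel warmer than environment)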